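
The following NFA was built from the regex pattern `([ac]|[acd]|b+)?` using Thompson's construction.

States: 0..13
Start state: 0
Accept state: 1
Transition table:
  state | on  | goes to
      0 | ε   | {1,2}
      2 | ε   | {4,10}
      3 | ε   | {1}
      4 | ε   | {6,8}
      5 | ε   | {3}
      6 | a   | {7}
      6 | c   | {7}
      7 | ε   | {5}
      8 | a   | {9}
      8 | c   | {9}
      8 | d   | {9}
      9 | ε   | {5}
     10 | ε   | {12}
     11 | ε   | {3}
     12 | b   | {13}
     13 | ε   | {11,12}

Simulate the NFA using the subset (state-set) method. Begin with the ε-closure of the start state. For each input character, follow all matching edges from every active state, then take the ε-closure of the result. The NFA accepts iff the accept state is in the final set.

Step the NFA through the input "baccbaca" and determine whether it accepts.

Answer: REJECT

Steps:
S₀ = ε-closure({0}) = {0,1,2,4,6,8,10,12}
'b' @ 1: {1,3,11,12,13}  [accepting]
'a' @ 2: {}  — state set empty
rest 'ccbaca' ignored (set empty)
final: {}; accept 1 not in set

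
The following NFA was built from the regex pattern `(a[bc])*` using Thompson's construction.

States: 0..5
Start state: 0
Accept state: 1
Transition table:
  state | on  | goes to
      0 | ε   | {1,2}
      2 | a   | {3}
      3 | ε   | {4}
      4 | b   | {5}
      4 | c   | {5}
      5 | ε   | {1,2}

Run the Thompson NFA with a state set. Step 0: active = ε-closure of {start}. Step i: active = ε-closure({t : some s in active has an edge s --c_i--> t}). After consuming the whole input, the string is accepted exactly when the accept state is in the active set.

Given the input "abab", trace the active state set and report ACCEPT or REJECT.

start: ε-closure({0}) = {0,1,2}
'a' @ 1: {3,4}
'b' @ 2: {1,2,5}  ✓accept
'a' @ 3: {3,4}
'b' @ 4: {1,2,5}  ✓accept
final: {1,2,5}; accept 1 in set

Answer: ACCEPT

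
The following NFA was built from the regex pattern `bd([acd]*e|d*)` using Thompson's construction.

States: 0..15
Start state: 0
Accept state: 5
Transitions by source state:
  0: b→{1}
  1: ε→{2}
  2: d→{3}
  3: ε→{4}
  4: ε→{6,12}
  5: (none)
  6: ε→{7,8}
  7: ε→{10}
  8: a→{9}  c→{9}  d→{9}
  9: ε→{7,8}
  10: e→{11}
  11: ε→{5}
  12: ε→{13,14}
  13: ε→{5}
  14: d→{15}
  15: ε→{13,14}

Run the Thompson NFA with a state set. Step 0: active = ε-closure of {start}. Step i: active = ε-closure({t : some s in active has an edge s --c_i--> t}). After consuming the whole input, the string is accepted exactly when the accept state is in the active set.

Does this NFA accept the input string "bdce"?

S₀ = ε-closure({0}) = {0}
'b' @ 1: {1,2}
'd' @ 2: {3,4,5,6,7,8,10,12,13,14}  (accept∈set)
'c' @ 3: {7,8,9,10}
'e' @ 4: {5,11}  (accept∈set)
final: {5,11}; accept 5 in set

Answer: ACCEPT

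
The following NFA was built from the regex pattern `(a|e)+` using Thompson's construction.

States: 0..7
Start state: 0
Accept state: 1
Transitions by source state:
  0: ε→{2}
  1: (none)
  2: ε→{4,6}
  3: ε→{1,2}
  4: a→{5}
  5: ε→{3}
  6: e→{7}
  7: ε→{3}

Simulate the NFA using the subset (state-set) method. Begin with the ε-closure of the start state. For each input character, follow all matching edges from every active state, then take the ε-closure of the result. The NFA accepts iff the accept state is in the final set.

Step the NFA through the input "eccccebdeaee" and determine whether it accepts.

start: ε-closure({0}) = {0,2,4,6}
'e' @ 1: {1,2,3,4,6,7}  ✓accept
'c' @ 2: {}  — no active states
rest 'cccebdeaee' ignored (set empty)
after full input: {}  (accept=1 not in)

Answer: REJECT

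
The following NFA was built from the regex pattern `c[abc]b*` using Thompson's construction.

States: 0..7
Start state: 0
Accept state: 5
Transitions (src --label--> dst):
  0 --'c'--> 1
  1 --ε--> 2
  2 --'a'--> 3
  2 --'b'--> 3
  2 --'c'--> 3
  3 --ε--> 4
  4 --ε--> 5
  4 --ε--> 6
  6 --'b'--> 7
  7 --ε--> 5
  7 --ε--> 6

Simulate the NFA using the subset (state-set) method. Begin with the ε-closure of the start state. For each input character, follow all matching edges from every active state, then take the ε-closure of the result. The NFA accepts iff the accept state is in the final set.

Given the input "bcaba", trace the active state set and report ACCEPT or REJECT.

Answer: REJECT

Derivation:
start: ε-closure({0}) = {0}
'b' @ 1: {}  — state set empty
rest 'caba' ignored (set empty)
end set {} — state 5 not in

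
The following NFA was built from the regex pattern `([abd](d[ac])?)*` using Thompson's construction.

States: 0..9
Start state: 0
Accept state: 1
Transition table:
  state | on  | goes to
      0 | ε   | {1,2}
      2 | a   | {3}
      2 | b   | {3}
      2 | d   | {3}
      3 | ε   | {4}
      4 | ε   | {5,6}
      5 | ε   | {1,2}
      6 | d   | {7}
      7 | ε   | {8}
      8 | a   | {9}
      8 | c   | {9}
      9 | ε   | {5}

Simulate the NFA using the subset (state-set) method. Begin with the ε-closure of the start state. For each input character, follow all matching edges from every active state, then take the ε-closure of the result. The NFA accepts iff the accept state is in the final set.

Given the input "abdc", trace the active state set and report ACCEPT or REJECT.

Answer: ACCEPT

Steps:
S₀ = ε-closure({0}) = {0,1,2}
'a' @ 1: {1,2,3,4,5,6}  ✓accept
'b' @ 2: {1,2,3,4,5,6}  ✓accept
'd' @ 3: {1,2,3,4,5,6,7,8}  ✓accept
'c' @ 4: {1,2,5,9}  ✓accept
after full input: {1,2,5,9}  (accept=1 in)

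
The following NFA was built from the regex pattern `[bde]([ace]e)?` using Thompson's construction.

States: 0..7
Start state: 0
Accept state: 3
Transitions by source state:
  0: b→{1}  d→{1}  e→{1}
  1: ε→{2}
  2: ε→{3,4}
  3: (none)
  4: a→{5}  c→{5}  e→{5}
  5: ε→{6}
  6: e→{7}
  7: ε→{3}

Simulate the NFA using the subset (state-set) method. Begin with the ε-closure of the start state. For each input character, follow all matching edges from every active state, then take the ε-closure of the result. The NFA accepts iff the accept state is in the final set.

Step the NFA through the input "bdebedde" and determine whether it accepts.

Answer: REJECT

Trace:
start: ε-closure({0}) = {0}
'b' @ 1: {1,2,3,4}  (accept∈set)
'd' @ 2: {}  — state set empty
rest 'ebedde' ignored (set empty)
after full input: {}  (accept=3 not in)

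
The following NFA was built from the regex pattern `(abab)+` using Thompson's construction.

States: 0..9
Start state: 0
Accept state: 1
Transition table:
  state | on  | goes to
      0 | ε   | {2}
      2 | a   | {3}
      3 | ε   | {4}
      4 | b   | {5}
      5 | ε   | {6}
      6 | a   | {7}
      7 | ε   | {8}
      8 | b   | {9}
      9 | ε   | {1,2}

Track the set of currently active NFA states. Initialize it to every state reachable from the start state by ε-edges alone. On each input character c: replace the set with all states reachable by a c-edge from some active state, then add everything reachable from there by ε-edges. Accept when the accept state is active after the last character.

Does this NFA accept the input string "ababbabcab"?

start: ε-closure({0}) = {0,2}
'a' @ 1: {3,4}
'b' @ 2: {5,6}
'a' @ 3: {7,8}
'b' @ 4: {1,2,9}  [accepting]
'b' @ 5: {}  — dead — no transitions
rest 'abcab' ignored (set empty)
after full input: {}  (accept=1 not in)

Answer: REJECT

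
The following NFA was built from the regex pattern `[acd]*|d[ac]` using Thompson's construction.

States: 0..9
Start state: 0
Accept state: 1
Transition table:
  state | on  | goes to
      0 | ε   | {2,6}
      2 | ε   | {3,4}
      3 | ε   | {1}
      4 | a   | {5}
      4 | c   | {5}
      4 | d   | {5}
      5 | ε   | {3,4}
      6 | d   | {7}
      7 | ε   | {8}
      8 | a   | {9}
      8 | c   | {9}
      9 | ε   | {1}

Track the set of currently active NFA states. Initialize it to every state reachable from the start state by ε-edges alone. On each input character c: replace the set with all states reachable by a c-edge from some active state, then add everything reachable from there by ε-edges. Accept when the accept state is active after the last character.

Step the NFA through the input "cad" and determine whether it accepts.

S₀ = ε-closure({0}) = {0,1,2,3,4,6}
'c' @ 1: {1,3,4,5}  (accept∈set)
'a' @ 2: {1,3,4,5}  (accept∈set)
'd' @ 3: {1,3,4,5}  (accept∈set)
end set {1,3,4,5} — state 1 in

Answer: ACCEPT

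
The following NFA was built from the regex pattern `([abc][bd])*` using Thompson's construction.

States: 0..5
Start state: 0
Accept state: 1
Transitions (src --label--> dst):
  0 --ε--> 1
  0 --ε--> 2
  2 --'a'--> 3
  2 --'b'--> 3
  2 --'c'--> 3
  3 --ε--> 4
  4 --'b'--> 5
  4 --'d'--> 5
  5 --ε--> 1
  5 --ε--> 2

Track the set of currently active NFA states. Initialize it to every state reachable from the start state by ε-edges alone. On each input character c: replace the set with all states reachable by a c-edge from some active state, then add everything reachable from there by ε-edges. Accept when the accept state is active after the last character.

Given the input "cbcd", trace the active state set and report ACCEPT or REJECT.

start: ε-closure({0}) = {0,1,2}
'c' @ 1: {3,4}
'b' @ 2: {1,2,5}  [accepting]
'c' @ 3: {3,4}
'd' @ 4: {1,2,5}  [accepting]
end set {1,2,5} — state 1 in

Answer: ACCEPT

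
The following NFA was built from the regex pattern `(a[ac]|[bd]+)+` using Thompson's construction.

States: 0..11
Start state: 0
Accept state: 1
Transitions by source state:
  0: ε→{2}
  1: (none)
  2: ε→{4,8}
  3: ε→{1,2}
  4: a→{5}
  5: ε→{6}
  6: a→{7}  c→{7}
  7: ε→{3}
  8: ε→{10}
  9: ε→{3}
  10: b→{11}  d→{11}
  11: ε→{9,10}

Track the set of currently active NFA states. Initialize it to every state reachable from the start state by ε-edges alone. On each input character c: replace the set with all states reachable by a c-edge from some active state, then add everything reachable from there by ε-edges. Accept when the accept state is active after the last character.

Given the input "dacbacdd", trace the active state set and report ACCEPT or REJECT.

initial (ε-close {0}): {0,2,4,8,10}
'd' @ 1: {1,2,3,4,8,9,10,11}  [accepting]
'a' @ 2: {5,6}
'c' @ 3: {1,2,3,4,7,8,10}  [accepting]
'b' @ 4: {1,2,3,4,8,9,10,11}  [accepting]
'a' @ 5: {5,6}
'c' @ 6: {1,2,3,4,7,8,10}  [accepting]
'd' @ 7: {1,2,3,4,8,9,10,11}  [accepting]
'd' @ 8: {1,2,3,4,8,9,10,11}  [accepting]
final: {1,2,3,4,8,9,10,11}; accept 1 in set

Answer: ACCEPT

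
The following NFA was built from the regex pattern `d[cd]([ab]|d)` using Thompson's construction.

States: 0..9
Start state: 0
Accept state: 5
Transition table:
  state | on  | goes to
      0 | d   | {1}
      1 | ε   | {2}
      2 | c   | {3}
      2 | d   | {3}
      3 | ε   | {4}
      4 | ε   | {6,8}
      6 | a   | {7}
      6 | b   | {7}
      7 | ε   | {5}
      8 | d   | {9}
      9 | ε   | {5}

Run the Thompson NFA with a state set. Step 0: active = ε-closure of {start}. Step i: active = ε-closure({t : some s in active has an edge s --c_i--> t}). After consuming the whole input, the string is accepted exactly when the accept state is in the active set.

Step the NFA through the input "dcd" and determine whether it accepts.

Answer: ACCEPT

Trace:
start: ε-closure({0}) = {0}
'd' @ 1: {1,2}
'c' @ 2: {3,4,6,8}
'd' @ 3: {5,9}  [accepting]
end set {5,9} — state 5 in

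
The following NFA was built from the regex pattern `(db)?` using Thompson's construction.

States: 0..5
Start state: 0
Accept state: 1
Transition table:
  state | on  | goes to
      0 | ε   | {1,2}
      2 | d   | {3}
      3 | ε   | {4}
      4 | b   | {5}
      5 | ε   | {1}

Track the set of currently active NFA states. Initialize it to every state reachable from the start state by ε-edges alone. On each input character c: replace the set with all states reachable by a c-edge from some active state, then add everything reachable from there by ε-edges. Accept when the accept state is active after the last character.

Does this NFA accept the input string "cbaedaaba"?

Answer: REJECT

Trace:
start: ε-closure({0}) = {0,1,2}
'c' @ 1: {}  — dead — no transitions
rest 'baedaaba' ignored (set empty)
end set {} — state 1 not in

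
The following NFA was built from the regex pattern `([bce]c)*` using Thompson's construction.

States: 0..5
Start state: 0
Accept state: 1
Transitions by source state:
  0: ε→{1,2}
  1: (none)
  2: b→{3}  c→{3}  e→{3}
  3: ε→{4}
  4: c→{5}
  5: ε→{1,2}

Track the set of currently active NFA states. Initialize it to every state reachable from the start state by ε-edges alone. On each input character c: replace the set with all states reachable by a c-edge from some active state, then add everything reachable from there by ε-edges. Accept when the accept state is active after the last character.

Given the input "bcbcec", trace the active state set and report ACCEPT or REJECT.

Answer: ACCEPT

Derivation:
start: ε-closure({0}) = {0,1,2}
'b' @ 1: {3,4}
'c' @ 2: {1,2,5}  ✓accept
'b' @ 3: {3,4}
'c' @ 4: {1,2,5}  ✓accept
'e' @ 5: {3,4}
'c' @ 6: {1,2,5}  ✓accept
final: {1,2,5}; accept 1 in set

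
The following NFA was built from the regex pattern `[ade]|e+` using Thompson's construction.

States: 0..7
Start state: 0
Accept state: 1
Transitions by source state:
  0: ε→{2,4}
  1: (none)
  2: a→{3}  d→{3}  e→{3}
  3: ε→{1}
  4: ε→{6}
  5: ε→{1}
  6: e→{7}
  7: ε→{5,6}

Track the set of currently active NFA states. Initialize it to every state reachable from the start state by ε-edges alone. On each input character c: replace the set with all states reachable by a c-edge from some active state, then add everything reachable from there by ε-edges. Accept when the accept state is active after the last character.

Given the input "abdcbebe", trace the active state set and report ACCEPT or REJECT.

Answer: REJECT

Trace:
start: ε-closure({0}) = {0,2,4,6}
'a' @ 1: {1,3}  (accept∈set)
'b' @ 2: {}  — no active states
rest 'dcbebe' ignored (set empty)
after full input: {}  (accept=1 not in)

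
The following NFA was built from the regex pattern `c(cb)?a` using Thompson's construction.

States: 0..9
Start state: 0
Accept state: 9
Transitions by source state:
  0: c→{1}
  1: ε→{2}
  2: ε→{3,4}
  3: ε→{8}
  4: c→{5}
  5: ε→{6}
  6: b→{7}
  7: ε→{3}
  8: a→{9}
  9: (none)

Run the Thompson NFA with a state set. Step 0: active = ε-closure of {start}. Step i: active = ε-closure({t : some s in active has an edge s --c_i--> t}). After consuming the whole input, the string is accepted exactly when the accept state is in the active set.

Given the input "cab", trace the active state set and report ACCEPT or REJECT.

S₀ = ε-closure({0}) = {0}
'c' @ 1: {1,2,3,4,8}
'a' @ 2: {9}  (accept∈set)
'b' @ 3: {}  — dead — no transitions
end set {} — state 9 not in

Answer: REJECT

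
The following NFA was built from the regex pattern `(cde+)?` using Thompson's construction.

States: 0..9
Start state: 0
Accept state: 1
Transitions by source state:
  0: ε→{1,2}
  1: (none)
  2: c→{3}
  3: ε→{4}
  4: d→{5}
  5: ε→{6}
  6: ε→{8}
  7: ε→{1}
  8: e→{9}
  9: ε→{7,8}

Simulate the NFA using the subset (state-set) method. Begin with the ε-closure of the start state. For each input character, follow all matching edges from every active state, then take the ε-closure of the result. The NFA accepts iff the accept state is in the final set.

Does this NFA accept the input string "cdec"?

Answer: REJECT

Trace:
start: ε-closure({0}) = {0,1,2}
'c' @ 1: {3,4}
'd' @ 2: {5,6,8}
'e' @ 3: {1,7,8,9}  ✓accept
'c' @ 4: {}  — dead — no transitions
after full input: {}  (accept=1 not in)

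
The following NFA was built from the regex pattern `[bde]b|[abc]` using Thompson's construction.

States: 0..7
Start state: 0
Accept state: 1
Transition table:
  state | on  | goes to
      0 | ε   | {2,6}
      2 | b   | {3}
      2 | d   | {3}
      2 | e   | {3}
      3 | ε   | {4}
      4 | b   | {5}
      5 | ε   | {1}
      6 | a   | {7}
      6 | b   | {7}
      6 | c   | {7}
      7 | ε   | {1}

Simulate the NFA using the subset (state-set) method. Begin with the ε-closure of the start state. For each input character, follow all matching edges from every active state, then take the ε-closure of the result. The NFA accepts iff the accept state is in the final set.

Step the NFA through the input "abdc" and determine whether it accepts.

Answer: REJECT

Trace:
S₀ = ε-closure({0}) = {0,2,6}
'a' @ 1: {1,7}  ✓accept
'b' @ 2: {}  — no active states
rest 'dc' ignored (set empty)
final: {}; accept 1 not in set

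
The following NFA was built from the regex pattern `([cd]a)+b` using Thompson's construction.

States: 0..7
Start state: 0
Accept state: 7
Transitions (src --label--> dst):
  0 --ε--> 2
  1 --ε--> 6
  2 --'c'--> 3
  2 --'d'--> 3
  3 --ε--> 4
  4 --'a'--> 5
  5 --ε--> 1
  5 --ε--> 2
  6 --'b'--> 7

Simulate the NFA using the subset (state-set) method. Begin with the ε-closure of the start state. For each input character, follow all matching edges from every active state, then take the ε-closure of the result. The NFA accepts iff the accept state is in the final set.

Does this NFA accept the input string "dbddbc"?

start: ε-closure({0}) = {0,2}
'd' @ 1: {3,4}
'b' @ 2: {}  — state set empty
rest 'ddbc' ignored (set empty)
end set {} — state 7 not in

Answer: REJECT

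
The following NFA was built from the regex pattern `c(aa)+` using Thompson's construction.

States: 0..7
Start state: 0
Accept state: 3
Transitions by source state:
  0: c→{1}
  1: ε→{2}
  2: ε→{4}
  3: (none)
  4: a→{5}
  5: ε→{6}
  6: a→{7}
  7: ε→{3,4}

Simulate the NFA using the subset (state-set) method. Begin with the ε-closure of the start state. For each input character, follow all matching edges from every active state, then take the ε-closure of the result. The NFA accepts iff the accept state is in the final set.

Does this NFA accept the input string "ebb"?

Answer: REJECT

Steps:
initial (ε-close {0}): {0}
'e' @ 1: {}  — no active states
rest 'bb' ignored (set empty)
after full input: {}  (accept=3 not in)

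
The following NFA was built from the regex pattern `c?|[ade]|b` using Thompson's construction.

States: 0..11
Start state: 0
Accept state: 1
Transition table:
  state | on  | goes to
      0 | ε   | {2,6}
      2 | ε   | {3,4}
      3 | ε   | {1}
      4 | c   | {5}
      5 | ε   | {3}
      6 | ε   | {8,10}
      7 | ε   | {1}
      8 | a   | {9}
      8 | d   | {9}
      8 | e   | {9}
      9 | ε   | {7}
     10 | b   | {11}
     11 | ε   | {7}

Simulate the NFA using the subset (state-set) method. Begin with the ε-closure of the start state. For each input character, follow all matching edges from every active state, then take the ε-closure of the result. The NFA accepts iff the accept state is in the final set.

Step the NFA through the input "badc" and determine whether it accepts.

S₀ = ε-closure({0}) = {0,1,2,3,4,6,8,10}
'b' @ 1: {1,7,11}  [accepting]
'a' @ 2: {}  — no active states
rest 'dc' ignored (set empty)
end set {} — state 1 not in

Answer: REJECT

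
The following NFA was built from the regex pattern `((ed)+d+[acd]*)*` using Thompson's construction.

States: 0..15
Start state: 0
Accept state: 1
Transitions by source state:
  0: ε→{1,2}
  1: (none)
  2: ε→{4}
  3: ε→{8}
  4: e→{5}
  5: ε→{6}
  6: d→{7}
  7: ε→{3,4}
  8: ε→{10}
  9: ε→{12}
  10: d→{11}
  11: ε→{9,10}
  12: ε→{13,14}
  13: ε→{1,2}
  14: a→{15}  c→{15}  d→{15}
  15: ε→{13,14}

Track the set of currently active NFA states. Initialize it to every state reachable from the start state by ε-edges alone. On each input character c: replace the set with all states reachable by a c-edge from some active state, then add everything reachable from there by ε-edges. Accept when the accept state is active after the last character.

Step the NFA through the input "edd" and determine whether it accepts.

initial (ε-close {0}): {0,1,2,4}
'e' @ 1: {5,6}
'd' @ 2: {3,4,7,8,10}
'd' @ 3: {1,2,4,9,10,11,12,13,14}  (accept∈set)
after full input: {1,2,4,9,10,11,12,13,14}  (accept=1 in)

Answer: ACCEPT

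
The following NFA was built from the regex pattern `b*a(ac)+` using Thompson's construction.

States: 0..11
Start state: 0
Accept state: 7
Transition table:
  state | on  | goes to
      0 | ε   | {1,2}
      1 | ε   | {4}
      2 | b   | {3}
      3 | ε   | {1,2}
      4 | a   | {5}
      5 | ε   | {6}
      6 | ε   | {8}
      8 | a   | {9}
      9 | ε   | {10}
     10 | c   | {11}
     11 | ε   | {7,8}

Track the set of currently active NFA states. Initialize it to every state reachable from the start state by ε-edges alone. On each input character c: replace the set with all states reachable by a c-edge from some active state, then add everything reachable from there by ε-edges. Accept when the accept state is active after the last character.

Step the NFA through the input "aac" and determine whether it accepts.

Answer: ACCEPT

Trace:
initial (ε-close {0}): {0,1,2,4}
'a' @ 1: {5,6,8}
'a' @ 2: {9,10}
'c' @ 3: {7,8,11}  [accepting]
after full input: {7,8,11}  (accept=7 in)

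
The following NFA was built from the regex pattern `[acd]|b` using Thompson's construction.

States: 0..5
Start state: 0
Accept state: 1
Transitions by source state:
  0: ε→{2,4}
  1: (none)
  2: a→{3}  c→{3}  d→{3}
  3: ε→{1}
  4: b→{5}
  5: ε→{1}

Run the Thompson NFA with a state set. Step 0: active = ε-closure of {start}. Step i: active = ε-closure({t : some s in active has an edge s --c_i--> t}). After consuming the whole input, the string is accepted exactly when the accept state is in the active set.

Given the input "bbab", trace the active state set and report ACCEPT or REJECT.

Answer: REJECT

Trace:
S₀ = ε-closure({0}) = {0,2,4}
'b' @ 1: {1,5}  [accepting]
'b' @ 2: {}  — no active states
rest 'ab' ignored (set empty)
end set {} — state 1 not in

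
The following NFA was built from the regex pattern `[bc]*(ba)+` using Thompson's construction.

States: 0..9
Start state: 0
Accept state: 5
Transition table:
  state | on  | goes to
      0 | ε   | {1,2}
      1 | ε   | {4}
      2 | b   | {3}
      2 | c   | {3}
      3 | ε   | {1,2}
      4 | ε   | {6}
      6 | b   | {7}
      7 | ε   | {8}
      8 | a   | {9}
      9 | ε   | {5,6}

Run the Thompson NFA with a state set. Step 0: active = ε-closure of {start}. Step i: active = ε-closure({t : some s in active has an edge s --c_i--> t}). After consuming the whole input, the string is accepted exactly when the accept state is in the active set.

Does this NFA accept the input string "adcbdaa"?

Answer: REJECT

Trace:
initial (ε-close {0}): {0,1,2,4,6}
'a' @ 1: {}  — no active states
rest 'dcbdaa' ignored (set empty)
final: {}; accept 5 not in set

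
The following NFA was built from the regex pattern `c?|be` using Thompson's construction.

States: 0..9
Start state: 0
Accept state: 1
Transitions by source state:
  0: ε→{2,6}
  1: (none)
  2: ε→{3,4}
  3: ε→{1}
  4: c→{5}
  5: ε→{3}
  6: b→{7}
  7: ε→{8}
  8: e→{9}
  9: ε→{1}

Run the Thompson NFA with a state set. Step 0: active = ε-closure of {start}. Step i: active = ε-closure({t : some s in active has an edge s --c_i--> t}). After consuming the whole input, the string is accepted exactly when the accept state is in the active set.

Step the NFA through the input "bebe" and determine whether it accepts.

S₀ = ε-closure({0}) = {0,1,2,3,4,6}
'b' @ 1: {7,8}
'e' @ 2: {1,9}  (accept∈set)
'b' @ 3: {}  — no active states
rest 'e' ignored (set empty)
final: {}; accept 1 not in set

Answer: REJECT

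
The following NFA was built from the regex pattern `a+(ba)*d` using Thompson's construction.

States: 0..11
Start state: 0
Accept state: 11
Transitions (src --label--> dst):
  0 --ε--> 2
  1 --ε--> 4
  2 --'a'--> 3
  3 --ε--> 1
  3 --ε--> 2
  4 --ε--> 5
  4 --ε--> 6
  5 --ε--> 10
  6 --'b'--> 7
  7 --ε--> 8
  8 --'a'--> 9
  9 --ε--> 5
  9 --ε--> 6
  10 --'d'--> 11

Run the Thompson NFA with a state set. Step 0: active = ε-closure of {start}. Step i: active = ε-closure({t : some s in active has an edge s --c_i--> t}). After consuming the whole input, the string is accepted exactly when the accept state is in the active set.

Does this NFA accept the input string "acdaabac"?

start: ε-closure({0}) = {0,2}
'a' @ 1: {1,2,3,4,5,6,10}
'c' @ 2: {}  — no active states
rest 'daabac' ignored (set empty)
end set {} — state 11 not in

Answer: REJECT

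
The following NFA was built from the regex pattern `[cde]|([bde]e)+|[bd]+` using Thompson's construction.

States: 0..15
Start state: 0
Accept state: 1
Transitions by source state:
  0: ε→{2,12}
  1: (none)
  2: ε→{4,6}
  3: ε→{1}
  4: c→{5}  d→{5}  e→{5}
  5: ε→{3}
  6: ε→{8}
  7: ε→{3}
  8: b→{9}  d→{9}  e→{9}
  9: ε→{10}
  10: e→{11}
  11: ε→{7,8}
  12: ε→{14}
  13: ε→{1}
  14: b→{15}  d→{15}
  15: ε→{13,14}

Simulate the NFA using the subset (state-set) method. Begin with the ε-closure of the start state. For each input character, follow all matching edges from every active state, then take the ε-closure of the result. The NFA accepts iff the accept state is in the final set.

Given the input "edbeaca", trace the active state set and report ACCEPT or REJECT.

Answer: REJECT

Trace:
start: ε-closure({0}) = {0,2,4,6,8,12,14}
'e' @ 1: {1,3,5,9,10}  [accepting]
'd' @ 2: {}  — state set empty
rest 'beaca' ignored (set empty)
after full input: {}  (accept=1 not in)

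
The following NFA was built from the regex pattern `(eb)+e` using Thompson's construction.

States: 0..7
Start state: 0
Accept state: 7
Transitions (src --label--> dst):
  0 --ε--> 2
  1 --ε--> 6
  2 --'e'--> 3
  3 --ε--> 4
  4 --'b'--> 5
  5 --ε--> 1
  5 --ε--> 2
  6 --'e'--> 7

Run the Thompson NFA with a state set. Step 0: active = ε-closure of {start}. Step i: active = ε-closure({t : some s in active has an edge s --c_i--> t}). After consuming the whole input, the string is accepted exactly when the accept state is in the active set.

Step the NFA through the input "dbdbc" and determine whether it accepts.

Answer: REJECT

Derivation:
start: ε-closure({0}) = {0,2}
'd' @ 1: {}  — no active states
rest 'bdbc' ignored (set empty)
final: {}; accept 7 not in set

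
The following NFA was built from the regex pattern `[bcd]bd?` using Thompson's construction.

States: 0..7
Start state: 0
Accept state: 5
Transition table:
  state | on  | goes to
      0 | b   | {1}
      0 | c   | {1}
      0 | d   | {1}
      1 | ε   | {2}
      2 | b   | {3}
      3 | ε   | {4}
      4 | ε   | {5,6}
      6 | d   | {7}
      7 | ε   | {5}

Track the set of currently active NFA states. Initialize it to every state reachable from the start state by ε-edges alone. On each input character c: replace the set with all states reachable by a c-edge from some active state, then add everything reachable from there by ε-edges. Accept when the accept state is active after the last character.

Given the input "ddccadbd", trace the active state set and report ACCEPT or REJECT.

Answer: REJECT

Trace:
initial (ε-close {0}): {0}
'd' @ 1: {1,2}
'd' @ 2: {}  — dead — no transitions
rest 'ccadbd' ignored (set empty)
end set {} — state 5 not in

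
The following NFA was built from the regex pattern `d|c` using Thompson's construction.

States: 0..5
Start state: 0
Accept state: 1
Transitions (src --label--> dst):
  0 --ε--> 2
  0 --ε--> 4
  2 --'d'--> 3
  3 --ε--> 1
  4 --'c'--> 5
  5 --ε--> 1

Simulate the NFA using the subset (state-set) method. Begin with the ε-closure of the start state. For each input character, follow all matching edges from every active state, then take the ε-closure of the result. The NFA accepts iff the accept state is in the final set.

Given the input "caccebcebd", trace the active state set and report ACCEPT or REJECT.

Answer: REJECT

Steps:
S₀ = ε-closure({0}) = {0,2,4}
'c' @ 1: {1,5}  (accept∈set)
'a' @ 2: {}  — dead — no transitions
rest 'ccebcebd' ignored (set empty)
final: {}; accept 1 not in set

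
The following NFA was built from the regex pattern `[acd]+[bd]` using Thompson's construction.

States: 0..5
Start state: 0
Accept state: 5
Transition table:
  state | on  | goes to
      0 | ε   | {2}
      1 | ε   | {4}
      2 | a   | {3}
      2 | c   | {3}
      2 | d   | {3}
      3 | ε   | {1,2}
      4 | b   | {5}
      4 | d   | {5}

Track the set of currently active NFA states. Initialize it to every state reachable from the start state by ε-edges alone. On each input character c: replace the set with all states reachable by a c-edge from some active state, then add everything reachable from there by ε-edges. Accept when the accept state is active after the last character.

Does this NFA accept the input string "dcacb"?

Answer: ACCEPT

Derivation:
initial (ε-close {0}): {0,2}
'd' @ 1: {1,2,3,4}
'c' @ 2: {1,2,3,4}
'a' @ 3: {1,2,3,4}
'c' @ 4: {1,2,3,4}
'b' @ 5: {5}  (accept∈set)
end set {5} — state 5 in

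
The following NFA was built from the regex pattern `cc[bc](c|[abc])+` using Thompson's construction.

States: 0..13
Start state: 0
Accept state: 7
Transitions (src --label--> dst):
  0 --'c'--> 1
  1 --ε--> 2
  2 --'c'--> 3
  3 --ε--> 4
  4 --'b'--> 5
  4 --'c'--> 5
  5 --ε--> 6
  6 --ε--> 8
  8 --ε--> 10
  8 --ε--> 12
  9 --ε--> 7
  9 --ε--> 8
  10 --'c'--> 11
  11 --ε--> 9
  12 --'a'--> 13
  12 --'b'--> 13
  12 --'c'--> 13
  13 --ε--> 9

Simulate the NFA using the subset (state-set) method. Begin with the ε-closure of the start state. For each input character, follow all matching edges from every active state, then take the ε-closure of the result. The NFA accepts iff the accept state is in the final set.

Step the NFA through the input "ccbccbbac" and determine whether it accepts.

Answer: ACCEPT

Derivation:
start: ε-closure({0}) = {0}
'c' @ 1: {1,2}
'c' @ 2: {3,4}
'b' @ 3: {5,6,8,10,12}
'c' @ 4: {7,8,9,10,11,12,13}  [accepting]
'c' @ 5: {7,8,9,10,11,12,13}  [accepting]
'b' @ 6: {7,8,9,10,12,13}  [accepting]
'b' @ 7: {7,8,9,10,12,13}  [accepting]
'a' @ 8: {7,8,9,10,12,13}  [accepting]
'c' @ 9: {7,8,9,10,11,12,13}  [accepting]
final: {7,8,9,10,11,12,13}; accept 7 in set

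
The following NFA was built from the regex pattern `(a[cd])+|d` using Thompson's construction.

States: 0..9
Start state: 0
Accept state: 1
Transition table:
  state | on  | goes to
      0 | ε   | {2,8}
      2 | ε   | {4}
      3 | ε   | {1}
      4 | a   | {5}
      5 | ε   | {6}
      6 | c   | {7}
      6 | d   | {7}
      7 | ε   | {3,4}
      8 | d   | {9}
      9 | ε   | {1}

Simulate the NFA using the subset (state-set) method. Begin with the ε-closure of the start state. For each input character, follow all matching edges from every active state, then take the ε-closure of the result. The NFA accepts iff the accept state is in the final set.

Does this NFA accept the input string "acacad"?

initial (ε-close {0}): {0,2,4,8}
'a' @ 1: {5,6}
'c' @ 2: {1,3,4,7}  [accepting]
'a' @ 3: {5,6}
'c' @ 4: {1,3,4,7}  [accepting]
'a' @ 5: {5,6}
'd' @ 6: {1,3,4,7}  [accepting]
after full input: {1,3,4,7}  (accept=1 in)

Answer: ACCEPT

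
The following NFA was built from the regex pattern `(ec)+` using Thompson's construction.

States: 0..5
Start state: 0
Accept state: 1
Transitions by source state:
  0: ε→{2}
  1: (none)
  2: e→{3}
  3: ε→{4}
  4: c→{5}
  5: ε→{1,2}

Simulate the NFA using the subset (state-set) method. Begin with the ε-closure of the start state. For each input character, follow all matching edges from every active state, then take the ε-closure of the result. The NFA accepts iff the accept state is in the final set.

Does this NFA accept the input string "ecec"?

S₀ = ε-closure({0}) = {0,2}
'e' @ 1: {3,4}
'c' @ 2: {1,2,5}  [accepting]
'e' @ 3: {3,4}
'c' @ 4: {1,2,5}  [accepting]
end set {1,2,5} — state 1 in

Answer: ACCEPT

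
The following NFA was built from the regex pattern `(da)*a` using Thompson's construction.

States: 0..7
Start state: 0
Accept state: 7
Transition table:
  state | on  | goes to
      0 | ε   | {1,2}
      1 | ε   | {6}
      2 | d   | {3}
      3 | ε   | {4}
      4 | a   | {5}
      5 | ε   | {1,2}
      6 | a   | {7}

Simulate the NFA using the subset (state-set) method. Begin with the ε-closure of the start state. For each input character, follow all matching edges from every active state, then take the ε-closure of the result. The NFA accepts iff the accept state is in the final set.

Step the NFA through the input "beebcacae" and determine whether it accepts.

initial (ε-close {0}): {0,1,2,6}
'b' @ 1: {}  — dead — no transitions
rest 'eebcacae' ignored (set empty)
end set {} — state 7 not in

Answer: REJECT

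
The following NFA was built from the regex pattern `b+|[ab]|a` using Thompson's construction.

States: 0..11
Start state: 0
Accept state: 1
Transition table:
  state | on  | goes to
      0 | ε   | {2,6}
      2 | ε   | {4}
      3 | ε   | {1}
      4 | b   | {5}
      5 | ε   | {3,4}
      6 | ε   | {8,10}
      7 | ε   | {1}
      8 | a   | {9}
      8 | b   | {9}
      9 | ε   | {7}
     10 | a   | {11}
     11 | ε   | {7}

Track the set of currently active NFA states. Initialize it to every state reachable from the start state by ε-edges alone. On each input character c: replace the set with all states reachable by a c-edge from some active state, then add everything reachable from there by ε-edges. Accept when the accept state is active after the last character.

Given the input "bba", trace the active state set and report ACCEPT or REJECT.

initial (ε-close {0}): {0,2,4,6,8,10}
'b' @ 1: {1,3,4,5,7,9}  ✓accept
'b' @ 2: {1,3,4,5}  ✓accept
'a' @ 3: {}  — dead — no transitions
after full input: {}  (accept=1 not in)

Answer: REJECT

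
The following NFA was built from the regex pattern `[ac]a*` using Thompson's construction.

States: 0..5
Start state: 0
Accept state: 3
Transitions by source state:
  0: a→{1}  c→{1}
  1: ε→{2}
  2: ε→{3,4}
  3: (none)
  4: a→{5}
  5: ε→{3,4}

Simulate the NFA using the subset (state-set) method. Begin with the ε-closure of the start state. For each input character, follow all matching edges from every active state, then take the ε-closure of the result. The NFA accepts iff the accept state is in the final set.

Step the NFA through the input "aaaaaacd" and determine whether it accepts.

start: ε-closure({0}) = {0}
'a' @ 1: {1,2,3,4}  (accept∈set)
'a' @ 2: {3,4,5}  (accept∈set)
'a' @ 3: {3,4,5}  (accept∈set)
'a' @ 4: {3,4,5}  (accept∈set)
'a' @ 5: {3,4,5}  (accept∈set)
'a' @ 6: {3,4,5}  (accept∈set)
'c' @ 7: {}  — dead — no transitions
rest 'd' ignored (set empty)
final: {}; accept 3 not in set

Answer: REJECT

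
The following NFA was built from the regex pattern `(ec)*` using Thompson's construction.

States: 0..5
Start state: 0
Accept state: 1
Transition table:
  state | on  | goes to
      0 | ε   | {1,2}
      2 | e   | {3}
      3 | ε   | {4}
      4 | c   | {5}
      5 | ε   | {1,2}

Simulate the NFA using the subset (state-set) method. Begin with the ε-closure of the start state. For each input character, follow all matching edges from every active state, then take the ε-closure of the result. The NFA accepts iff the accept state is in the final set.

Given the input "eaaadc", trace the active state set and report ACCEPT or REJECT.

S₀ = ε-closure({0}) = {0,1,2}
'e' @ 1: {3,4}
'a' @ 2: {}  — state set empty
rest 'aadc' ignored (set empty)
end set {} — state 1 not in

Answer: REJECT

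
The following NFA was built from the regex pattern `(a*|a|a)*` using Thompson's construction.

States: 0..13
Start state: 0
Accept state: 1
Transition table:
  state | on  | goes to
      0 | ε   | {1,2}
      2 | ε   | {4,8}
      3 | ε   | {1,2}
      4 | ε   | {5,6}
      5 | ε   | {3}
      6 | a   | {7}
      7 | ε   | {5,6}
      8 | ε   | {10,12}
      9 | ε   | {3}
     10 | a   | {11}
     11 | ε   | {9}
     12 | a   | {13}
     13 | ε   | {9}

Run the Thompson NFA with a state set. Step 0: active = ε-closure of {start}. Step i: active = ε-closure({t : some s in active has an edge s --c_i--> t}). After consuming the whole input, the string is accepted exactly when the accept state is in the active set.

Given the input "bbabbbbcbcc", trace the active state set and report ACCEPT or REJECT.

Answer: REJECT

Steps:
S₀ = ε-closure({0}) = {0,1,2,3,4,5,6,8,10,12}
'b' @ 1: {}  — state set empty
rest 'babbbbcbcc' ignored (set empty)
after full input: {}  (accept=1 not in)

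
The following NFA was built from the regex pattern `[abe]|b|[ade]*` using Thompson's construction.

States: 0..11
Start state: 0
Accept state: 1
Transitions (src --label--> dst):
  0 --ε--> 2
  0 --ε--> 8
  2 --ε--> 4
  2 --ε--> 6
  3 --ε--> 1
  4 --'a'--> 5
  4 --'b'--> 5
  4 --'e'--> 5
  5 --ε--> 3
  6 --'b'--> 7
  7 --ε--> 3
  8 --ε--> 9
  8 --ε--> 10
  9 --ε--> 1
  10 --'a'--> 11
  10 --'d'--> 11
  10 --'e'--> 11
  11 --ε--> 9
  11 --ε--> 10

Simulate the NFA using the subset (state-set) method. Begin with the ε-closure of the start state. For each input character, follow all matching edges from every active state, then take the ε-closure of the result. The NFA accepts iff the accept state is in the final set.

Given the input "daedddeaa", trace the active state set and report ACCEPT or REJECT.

Answer: ACCEPT

Trace:
S₀ = ε-closure({0}) = {0,1,2,4,6,8,9,10}
'd' @ 1: {1,9,10,11}  (accept∈set)
'a' @ 2: {1,9,10,11}  (accept∈set)
'e' @ 3: {1,9,10,11}  (accept∈set)
'd' @ 4: {1,9,10,11}  (accept∈set)
'd' @ 5: {1,9,10,11}  (accept∈set)
'd' @ 6: {1,9,10,11}  (accept∈set)
'e' @ 7: {1,9,10,11}  (accept∈set)
'a' @ 8: {1,9,10,11}  (accept∈set)
'a' @ 9: {1,9,10,11}  (accept∈set)
end set {1,9,10,11} — state 1 in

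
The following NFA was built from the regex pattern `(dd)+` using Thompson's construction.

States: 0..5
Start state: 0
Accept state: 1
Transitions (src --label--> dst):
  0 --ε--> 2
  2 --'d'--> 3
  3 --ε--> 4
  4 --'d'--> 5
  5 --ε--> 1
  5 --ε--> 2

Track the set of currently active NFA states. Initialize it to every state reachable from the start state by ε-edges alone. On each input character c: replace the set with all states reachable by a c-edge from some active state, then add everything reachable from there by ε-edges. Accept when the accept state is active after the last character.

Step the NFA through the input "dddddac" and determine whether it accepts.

Answer: REJECT

Trace:
start: ε-closure({0}) = {0,2}
'd' @ 1: {3,4}
'd' @ 2: {1,2,5}  ✓accept
'd' @ 3: {3,4}
'd' @ 4: {1,2,5}  ✓accept
'd' @ 5: {3,4}
'a' @ 6: {}  — dead — no transitions
rest 'c' ignored (set empty)
end set {} — state 1 not in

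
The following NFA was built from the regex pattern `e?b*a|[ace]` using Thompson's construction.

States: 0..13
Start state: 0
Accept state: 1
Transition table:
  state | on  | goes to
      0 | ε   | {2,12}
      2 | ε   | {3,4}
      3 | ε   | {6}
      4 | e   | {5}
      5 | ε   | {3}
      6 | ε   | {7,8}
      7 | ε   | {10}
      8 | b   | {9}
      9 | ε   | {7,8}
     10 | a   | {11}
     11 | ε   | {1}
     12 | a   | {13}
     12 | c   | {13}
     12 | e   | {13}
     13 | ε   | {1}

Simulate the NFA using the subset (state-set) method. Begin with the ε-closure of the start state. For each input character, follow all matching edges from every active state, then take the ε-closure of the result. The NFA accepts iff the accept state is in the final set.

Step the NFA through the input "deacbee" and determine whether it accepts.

start: ε-closure({0}) = {0,2,3,4,6,7,8,10,12}
'd' @ 1: {}  — dead — no transitions
rest 'eacbee' ignored (set empty)
after full input: {}  (accept=1 not in)

Answer: REJECT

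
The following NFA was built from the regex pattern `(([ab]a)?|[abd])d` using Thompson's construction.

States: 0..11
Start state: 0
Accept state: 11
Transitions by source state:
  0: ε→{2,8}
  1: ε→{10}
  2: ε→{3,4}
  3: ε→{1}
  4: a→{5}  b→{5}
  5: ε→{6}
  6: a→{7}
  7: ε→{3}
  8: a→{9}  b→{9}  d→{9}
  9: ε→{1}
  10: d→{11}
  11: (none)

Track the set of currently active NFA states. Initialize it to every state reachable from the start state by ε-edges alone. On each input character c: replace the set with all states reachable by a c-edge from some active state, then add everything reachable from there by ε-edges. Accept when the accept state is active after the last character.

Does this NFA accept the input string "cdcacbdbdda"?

S₀ = ε-closure({0}) = {0,1,2,3,4,8,10}
'c' @ 1: {}  — dead — no transitions
rest 'dcacbdbdda' ignored (set empty)
end set {} — state 11 not in

Answer: REJECT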